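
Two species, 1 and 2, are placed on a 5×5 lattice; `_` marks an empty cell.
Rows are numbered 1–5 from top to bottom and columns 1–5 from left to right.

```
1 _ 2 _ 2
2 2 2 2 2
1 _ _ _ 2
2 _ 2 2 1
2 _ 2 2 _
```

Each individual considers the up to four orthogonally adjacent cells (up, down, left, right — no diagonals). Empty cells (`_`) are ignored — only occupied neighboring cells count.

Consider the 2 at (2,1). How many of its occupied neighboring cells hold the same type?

Occupied neighbors of (2,1): (1,1)=1, (3,1)=1, (2,2)=2.
Same type (2): 1 of 3.

1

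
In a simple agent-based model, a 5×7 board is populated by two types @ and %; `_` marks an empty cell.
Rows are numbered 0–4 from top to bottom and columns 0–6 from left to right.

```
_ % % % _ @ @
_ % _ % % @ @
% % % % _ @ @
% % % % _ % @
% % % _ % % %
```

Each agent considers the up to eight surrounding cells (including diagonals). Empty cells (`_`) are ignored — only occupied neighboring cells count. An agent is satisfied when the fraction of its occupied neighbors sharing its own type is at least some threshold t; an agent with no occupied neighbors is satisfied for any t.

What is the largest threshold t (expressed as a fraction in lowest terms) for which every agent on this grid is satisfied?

(0,1)% 2/2
(0,2)% 4/4
(0,3)% 3/3
(0,5)@ 3/4
(0,6)@ 3/3
(1,1)% 5/5
(1,3)% 5/5
(1,4)% 3/6
(1,5)@ 5/6
(1,6)@ 5/5
(2,0)% 4/4
(2,1)% 6/6
(2,2)% 7/7
(2,3)% 5/5
(2,5)@ 4/6
(2,6)@ 4/5
(3,0)% 5/5
(3,1)% 8/8
(3,2)% 7/7
(3,3)% 5/5
(3,5)% 3/6
(3,6)@ 2/5
(4,0)% 3/3
(4,1)% 5/5
(4,2)% 4/4
(4,4)% 3/3
(4,5)% 3/4
(4,6)% 2/3
The smallest same-type fraction is 2/5 at (3,6), which reduces to 2/5. Any threshold above that leaves this agent unsatisfied.

2/5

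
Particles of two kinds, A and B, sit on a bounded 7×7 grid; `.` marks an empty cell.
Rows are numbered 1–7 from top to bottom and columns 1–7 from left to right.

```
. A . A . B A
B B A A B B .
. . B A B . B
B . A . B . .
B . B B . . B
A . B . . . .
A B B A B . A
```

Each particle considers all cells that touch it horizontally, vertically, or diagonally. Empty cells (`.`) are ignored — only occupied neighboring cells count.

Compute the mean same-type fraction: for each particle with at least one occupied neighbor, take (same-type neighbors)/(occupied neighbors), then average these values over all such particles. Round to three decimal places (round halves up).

0.518

Row 1: (1,2)A 1/3 · (1,4)A 2/3 · (1,6)B 2/3 · (1,7)A 0/2
Row 2: (2,1)B 1/2 · (2,2)B 2/4 · (2,3)A 4/6 · (2,4)A 3/6 · (2,5)B 3/6 · (2,6)B 4/5
Row 3: (3,3)B 1/5 · (3,4)A 3/7 · (3,5)B 3/5 · (3,7)B 1/1
Row 4: (4,1)B 1/1 · (4,3)A 1/4 · (4,5)B 2/3
Row 5: (5,1)B 1/2 · (5,3)B 2/3 · (5,4)B 3/4 · (5,7)B — no occupied neighbors
Row 6: (6,1)A 1/3 · (6,3)B 4/5
Row 7: (7,1)A 1/2 · (7,2)B 2/4 · (7,3)B 2/3 · (7,4)A 0/3 · (7,5)B 0/1 · (7,7)A — no occupied neighbors
Sum over 27 particles: 1/3 + 2/3 + 2/3 + 0/2 + 1/2 + 2/4 + 4/6 + 3/6 + 3/6 + 4/5 + 1/5 + 3/7 + 3/5 + 1/1 + 1/1 + 1/4 + 2/3 + 1/2 + 2/3 + 3/4 + 1/3 + 4/5 + 1/2 + 2/4 + 2/3 + 0/3 + 0/1 = 2939/210; mean = 2939/210 ÷ 27 = 2939/5670 = 0.518342… → 0.518.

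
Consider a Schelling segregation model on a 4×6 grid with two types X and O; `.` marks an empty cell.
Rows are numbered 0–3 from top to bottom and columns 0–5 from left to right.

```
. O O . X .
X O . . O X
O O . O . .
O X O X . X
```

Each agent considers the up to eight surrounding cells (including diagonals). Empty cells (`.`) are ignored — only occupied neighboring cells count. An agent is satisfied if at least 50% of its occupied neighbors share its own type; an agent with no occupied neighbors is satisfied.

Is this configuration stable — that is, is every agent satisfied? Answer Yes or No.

Row 0: (0,1)O 2/3 ok · (0,2)O 2/2 ok · (0,4)X 1/2 ok
Row 1: (1,0)X 0/4 unhappy · (1,1)O 4/5 ok · (1,4)O 1/3 unhappy · (1,5)X 1/2 ok
Row 2: (2,0)O 3/5 ok · (2,1)O 4/6 ok · (2,3)O 2/3 ok
Row 3: (3,0)O 2/3 ok · (3,1)X 0/4 unhappy · (3,2)O 2/4 ok · (3,3)X 0/2 unhappy · (3,5)X 0/0 ok
For instance (1,0) has only 0/4 same-type neighbors, below 1/2.

No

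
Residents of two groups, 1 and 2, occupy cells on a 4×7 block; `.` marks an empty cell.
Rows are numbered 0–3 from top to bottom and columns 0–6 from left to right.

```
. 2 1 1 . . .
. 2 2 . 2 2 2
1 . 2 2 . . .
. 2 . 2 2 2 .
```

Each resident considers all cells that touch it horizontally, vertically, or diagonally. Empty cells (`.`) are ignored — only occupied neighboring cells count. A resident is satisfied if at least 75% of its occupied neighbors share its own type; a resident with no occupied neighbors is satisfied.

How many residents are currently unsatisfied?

(0,1)2 2/3 not
(0,2)1 1/4 not
(0,3)1 1/3 not
(1,1)2 3/5 not
(1,2)2 4/6 not
(1,4)2 2/3 not
(1,5)2 2/2 satisfied
(1,6)2 1/1 satisfied
(2,0)1 0/2 not
(2,2)2 5/5 satisfied
(2,3)2 5/5 satisfied
(3,1)2 1/2 not
(3,3)2 3/3 satisfied
(3,4)2 3/3 satisfied
(3,5)2 1/1 satisfied
Unsatisfied: (0,1), (0,2), (0,3), (1,1), (1,2), (1,4), (2,0), (3,1) — 8 in total.

8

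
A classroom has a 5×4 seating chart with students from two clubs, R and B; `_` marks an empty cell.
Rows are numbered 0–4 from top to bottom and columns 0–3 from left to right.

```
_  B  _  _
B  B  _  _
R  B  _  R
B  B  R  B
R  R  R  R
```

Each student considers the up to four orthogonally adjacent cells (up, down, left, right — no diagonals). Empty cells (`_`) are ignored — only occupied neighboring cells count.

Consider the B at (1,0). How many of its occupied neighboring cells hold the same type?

1

Occupied neighbors of (1,0): (2,0)=R, (1,1)=B.
Same type (B): 1 of 2.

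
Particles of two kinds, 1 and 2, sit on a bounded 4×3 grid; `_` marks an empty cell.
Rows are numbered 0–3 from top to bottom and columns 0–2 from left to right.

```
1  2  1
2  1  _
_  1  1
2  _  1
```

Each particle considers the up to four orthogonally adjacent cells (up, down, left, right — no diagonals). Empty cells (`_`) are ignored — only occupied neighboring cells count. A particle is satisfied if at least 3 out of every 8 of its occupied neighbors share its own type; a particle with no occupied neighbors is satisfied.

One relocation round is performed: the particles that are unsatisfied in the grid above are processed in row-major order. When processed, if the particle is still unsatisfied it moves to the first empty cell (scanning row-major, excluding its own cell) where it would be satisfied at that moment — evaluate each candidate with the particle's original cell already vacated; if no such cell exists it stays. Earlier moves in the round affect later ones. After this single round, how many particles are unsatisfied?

Initially unsatisfied (in order): (0,0), (0,1), (0,2), (1,0), (1,1).
  (0,0) → (1,2).
  (0,1) → (0,0).
  (0,2): now satisfied by earlier moves; stays.
  (1,0): now satisfied by earlier moves; stays.
  (1,1): now satisfied by earlier moves; stays.
Resulting grid:
2 _ 1
2 1 1
_ 1 1
2 _ 1
All satisfied now.

0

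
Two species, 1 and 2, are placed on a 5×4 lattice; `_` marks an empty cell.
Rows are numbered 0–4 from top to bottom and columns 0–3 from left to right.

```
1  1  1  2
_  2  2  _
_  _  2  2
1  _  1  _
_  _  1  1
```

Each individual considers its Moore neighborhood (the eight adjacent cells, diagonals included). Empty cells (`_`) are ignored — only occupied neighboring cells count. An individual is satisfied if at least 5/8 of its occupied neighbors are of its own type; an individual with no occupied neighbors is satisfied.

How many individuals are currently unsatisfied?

Row 0: (0,0)1 1/2 unhappy · (0,1)1 2/4 unhappy · (0,2)1 1/4 unhappy · (0,3)2 1/2 unhappy
Row 1: (1,1)2 2/5 unhappy · (1,2)2 4/6 ok
Row 2: (2,2)2 3/4 ok · (2,3)2 2/3 ok
Row 3: (3,0)1 0/0 ok · (3,2)1 2/4 unhappy
Row 4: (4,2)1 2/2 ok · (4,3)1 2/2 ok
Unsatisfied: (0,0), (0,1), (0,2), (0,3), (1,1), (3,2) — 6 in total.

6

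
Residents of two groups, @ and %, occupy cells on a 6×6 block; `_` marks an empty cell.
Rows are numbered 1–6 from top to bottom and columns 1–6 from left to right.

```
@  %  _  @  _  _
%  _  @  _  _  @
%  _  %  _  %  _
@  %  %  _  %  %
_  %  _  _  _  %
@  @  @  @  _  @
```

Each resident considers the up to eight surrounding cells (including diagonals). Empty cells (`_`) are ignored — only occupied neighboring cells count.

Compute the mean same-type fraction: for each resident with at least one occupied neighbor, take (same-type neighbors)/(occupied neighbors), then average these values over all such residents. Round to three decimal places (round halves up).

0.570

(1,1)@ 0/2
(1,2)% 1/3
(1,4)@ 1/1
(2,1)% 2/3
(2,3)@ 1/3
(2,6)@ 0/1
(3,1)% 2/3
(3,3)% 2/3
(3,5)% 2/3
(4,1)@ 0/3
(4,2)% 4/5
(4,3)% 3/3
(4,5)% 3/3
(4,6)% 3/3
(5,2)% 2/6
(5,6)% 2/3
(6,1)@ 1/2
(6,2)@ 2/3
(6,3)@ 2/3
(6,4)@ 1/1
(6,6)@ 0/1
Sum over 21 residents: 0/2 + 1/3 + 1/1 + 2/3 + 1/3 + 0/1 + 2/3 + 2/3 + 2/3 + 0/3 + 4/5 + 3/3 + 3/3 + 3/3 + 2/6 + 2/3 + 1/2 + 2/3 + 2/3 + 1/1 + 0/1 = 359/30; mean = 359/30 ÷ 21 = 359/630 = 0.569841… → 0.570.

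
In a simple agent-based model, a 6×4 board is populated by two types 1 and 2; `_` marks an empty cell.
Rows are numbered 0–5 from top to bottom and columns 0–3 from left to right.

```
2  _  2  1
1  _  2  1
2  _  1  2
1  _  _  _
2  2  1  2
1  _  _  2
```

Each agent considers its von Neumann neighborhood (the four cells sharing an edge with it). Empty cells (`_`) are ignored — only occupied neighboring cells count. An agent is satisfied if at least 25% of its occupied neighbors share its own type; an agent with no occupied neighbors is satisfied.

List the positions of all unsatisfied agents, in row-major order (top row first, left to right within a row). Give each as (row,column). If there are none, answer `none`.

(0,0), (1,0), (2,0), (2,2), (2,3), (3,0), (4,2), (5,0)

Row 0: (0,0)2 0/1 ✗ · (0,2)2 1/2 ✓ · (0,3)1 1/2 ✓
Row 1: (1,0)1 0/2 ✗ · (1,2)2 1/3 ✓ · (1,3)1 1/3 ✓
Row 2: (2,0)2 0/2 ✗ · (2,2)1 0/2 ✗ · (2,3)2 0/2 ✗
Row 3: (3,0)1 0/2 ✗
Row 4: (4,0)2 1/3 ✓ · (4,1)2 1/2 ✓ · (4,2)1 0/2 ✗ · (4,3)2 1/2 ✓
Row 5: (5,0)1 0/1 ✗ · (5,3)2 1/1 ✓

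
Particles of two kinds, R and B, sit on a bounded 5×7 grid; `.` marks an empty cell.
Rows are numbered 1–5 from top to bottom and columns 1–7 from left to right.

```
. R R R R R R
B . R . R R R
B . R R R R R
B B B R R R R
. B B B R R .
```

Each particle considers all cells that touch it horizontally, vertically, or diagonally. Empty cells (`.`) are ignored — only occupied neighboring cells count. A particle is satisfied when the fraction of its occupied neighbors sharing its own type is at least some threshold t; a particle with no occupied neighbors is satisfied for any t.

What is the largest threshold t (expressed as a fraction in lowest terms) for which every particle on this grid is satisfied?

2/5

Row 1: (1,2)R 2/3 · (1,3)R 3/3 · (1,4)R 4/4 · (1,5)R 4/4 · (1,6)R 5/5 · (1,7)R 3/3
Row 2: (2,1)B 1/2 · (2,3)R 5/5 · (2,5)R 7/7 · (2,6)R 8/8 · (2,7)R 5/5
Row 3: (3,1)B 3/3 · (3,3)R 3/5 · (3,4)R 6/7 · (3,5)R 7/7 · (3,6)R 8/8 · (3,7)R 5/5
Row 4: (4,1)B 3/3 · (4,2)B 5/6 · (4,3)B 4/7 · (4,4)R 5/8 · (4,5)R 7/8 · (4,6)R 7/7 · (4,7)R 4/4
Row 5: (5,2)B 4/4 · (5,3)B 4/5 · (5,4)B 2/5 · (5,5)R 4/5 · (5,6)R 4/4
The smallest same-type fraction is 2/5 at (5,4), which reduces to 2/5. Any threshold above that leaves this particle unsatisfied.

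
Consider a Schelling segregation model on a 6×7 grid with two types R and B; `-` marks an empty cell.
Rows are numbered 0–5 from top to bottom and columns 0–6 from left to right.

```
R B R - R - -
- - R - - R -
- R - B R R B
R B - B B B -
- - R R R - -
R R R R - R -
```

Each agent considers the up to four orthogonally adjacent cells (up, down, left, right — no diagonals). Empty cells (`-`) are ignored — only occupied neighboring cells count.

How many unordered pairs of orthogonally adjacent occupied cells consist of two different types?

10

Scan each occupied cell's neighbors to the right and below so each pair is counted once.
From row 0: 2 unlike of 3 pairs (running 2/3).
From row 1: 0 unlike of 1 pairs (running 2/4).
From row 2: 5 unlike of 7 pairs (running 7/11).
From row 3: 3 unlike of 5 pairs (running 10/16).
From row 4: 0 unlike of 4 pairs (running 10/20).
From row 5: 0 unlike of 3 pairs (running 10/23).
Total adjacent occupied pairs: 23; unlike-type pairs: 10.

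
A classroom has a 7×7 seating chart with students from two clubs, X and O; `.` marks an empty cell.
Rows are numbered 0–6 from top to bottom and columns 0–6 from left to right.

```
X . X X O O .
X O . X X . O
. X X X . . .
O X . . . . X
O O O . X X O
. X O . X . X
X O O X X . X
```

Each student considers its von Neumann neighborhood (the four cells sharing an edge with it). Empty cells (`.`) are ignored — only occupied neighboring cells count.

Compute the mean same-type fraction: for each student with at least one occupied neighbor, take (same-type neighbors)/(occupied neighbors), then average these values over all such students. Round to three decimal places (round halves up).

0.618

Row 0: (0,0)X 1/1 · (0,2)X 1/1 · (0,3)X 2/3 · (0,4)O 1/3 · (0,5)O 1/1
Row 1: (1,0)X 1/2 · (1,1)O 0/2 · (1,3)X 3/3 · (1,4)X 1/2 · (1,6)O — no occupied neighbors
Row 2: (2,1)X 2/3 · (2,2)X 2/2 · (2,3)X 2/2
Row 3: (3,0)O 1/2 · (3,1)X 1/3 · (3,6)X 0/1
Row 4: (4,0)O 2/2 · (4,1)O 2/4 · (4,2)O 2/2 · (4,4)X 2/2 · (4,5)X 1/2 · (4,6)O 0/3
Row 5: (5,1)X 0/3 · (5,2)O 2/3 · (5,4)X 2/2 · (5,6)X 1/2
Row 6: (6,0)X 0/1 · (6,1)O 1/3 · (6,2)O 2/3 · (6,3)X 1/2 · (6,4)X 2/2 · (6,6)X 1/1
Sum over 31 students: 1/1 + 1/1 + 2/3 + 1/3 + 1/1 + 1/2 + 0/2 + 3/3 + 1/2 + 2/3 + 2/2 + 2/2 + 1/2 + 1/3 + 0/1 + 2/2 + 2/4 + 2/2 + 2/2 + 1/2 + 0/3 + 0/3 + 2/3 + 2/2 + 1/2 + 0/1 + 1/3 + 2/3 + 1/2 + 2/2 + 1/1 = 115/6; mean = 115/6 ÷ 31 = 115/186 = 0.618279… → 0.618.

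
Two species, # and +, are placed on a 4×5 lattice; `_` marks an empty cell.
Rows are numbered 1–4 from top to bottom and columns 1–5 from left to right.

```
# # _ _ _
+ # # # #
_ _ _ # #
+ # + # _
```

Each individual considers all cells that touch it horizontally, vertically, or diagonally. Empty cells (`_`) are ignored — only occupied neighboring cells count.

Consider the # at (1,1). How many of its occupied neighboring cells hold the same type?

2

Occupied neighbors of (1,1): (1,2)=#, (2,1)=+, (2,2)=#.
Same type (#): 2 of 3.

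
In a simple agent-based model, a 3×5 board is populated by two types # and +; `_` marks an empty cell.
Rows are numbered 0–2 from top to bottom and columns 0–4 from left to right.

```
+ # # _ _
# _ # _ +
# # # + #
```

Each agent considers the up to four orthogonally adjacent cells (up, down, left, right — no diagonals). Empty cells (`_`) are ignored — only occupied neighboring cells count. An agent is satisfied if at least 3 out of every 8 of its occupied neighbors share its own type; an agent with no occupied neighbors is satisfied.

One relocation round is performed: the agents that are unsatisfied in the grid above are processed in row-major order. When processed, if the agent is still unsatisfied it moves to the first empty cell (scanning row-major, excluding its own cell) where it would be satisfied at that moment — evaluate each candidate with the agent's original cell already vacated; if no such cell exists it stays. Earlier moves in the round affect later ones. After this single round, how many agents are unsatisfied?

0

Initially unsatisfied (in order): (0,0), (1,4), (2,3), (2,4).
  (0,0) → (0,4).
  (1,4): now satisfied by earlier moves; stays.
  (2,3) → (0,3).
  (2,4) → (0,0).
Resulting grid:
# # # + +
# _ # _ +
# # # _ _
All satisfied now.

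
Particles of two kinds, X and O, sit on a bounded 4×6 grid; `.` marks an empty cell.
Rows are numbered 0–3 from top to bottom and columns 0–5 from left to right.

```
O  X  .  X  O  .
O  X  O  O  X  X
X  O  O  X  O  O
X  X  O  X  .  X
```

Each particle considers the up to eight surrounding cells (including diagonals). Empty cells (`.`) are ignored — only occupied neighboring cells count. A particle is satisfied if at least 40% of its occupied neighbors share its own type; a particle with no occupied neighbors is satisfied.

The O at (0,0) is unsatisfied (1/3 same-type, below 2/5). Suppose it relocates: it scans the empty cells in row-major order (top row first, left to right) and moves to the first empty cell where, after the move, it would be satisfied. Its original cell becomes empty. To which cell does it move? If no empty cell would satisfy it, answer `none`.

(0,2)

Vacating (0,0). Empty cells in order:
  (0,2): 2/5 same-type → satisfied — stop here.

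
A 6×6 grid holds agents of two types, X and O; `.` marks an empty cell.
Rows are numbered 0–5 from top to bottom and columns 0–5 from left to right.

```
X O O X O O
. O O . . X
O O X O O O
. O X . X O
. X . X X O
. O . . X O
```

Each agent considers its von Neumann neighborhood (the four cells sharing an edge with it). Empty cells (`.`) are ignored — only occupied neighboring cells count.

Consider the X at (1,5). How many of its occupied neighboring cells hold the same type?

Occupied neighbors of (1,5): (0,5)=O, (2,5)=O.
Same type (X): 0 of 2.

0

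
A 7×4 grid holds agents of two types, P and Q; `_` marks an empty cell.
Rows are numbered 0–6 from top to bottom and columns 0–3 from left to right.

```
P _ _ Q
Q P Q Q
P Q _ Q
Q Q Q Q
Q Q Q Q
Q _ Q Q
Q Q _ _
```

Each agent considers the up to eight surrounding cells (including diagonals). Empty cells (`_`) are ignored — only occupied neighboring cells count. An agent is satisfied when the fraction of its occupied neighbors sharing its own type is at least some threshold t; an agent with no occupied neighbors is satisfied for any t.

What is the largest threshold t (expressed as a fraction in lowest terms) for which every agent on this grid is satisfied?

Row 0: (0,0)P 1/2 · (0,3)Q 2/2
Row 1: (1,0)Q 1/4 · (1,1)P 2/5 · (1,2)Q 4/5 · (1,3)Q 3/3
Row 2: (2,0)P 1/5 · (2,1)Q 5/7 · (2,3)Q 4/4
Row 3: (3,0)Q 4/5 · (3,1)Q 6/7 · (3,2)Q 7/7 · (3,3)Q 4/4
Row 4: (4,0)Q 4/4 · (4,1)Q 7/7 · (4,2)Q 7/7 · (4,3)Q 5/5
Row 5: (5,0)Q 4/4 · (5,2)Q 5/5 · (5,3)Q 3/3
Row 6: (6,0)Q 2/2 · (6,1)Q 3/3
The smallest same-type fraction is 1/5 at (2,0), which reduces to 1/5. Any threshold above that leaves this agent unsatisfied.

1/5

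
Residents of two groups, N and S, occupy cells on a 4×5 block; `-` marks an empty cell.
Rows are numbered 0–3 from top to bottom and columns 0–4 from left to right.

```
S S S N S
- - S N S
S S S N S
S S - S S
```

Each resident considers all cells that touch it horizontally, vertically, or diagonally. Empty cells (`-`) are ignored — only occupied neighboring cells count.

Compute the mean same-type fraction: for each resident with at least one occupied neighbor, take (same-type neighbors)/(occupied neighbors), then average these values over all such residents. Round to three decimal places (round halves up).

(0,0)S 1/1
(0,1)S 3/3
(0,2)S 2/4
(0,3)N 1/5
(0,4)S 1/3
(1,2)S 4/7
(1,3)N 2/8
(1,4)S 2/5
(2,0)S 3/3
(2,1)S 5/5
(2,2)S 4/6
(2,3)N 1/7
(2,4)S 3/5
(3,0)S 3/3
(3,1)S 4/4
(3,3)S 3/4
(3,4)S 2/3
Sum over 17 residents: 1/1 + 3/3 + 2/4 + 1/5 + 1/3 + 4/7 + 2/8 + 2/5 + 3/3 + 5/5 + 4/6 + 1/7 + 3/5 + 3/3 + 4/4 + 3/4 + 2/3 = 2327/210; mean = 2327/210 ÷ 17 = 2327/3570 = 0.651820… → 0.652.

0.652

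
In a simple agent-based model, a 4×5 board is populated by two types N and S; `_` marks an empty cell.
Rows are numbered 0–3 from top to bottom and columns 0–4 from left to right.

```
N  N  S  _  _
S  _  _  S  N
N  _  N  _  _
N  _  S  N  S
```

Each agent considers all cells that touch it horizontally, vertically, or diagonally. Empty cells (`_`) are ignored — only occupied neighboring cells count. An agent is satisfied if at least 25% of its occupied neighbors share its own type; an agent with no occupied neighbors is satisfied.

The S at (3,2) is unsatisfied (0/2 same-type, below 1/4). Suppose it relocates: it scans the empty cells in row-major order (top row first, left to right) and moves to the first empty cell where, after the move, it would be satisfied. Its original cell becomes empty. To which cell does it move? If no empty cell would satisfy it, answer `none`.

Vacating (3,2). Empty cells in order:
  (0,3): 2/3 same-type → satisfied — stop here.

(0,3)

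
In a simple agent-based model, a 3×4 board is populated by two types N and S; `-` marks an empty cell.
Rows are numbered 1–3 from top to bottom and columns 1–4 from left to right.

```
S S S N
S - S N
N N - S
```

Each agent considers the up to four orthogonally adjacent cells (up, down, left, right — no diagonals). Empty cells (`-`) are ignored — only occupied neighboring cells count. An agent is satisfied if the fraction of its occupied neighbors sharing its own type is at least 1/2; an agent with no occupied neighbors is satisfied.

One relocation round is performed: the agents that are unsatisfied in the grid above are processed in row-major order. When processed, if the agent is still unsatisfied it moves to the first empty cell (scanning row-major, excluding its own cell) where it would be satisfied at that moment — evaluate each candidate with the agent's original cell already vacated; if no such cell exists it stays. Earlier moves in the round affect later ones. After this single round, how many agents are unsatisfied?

Initially unsatisfied (in order): (2,4), (3,4).
  (2,4): no empty cell satisfies it; stays.
  (3,4) → (2,2).
Resulting grid:
S S S N
S S S N
N N - -
All satisfied now.

0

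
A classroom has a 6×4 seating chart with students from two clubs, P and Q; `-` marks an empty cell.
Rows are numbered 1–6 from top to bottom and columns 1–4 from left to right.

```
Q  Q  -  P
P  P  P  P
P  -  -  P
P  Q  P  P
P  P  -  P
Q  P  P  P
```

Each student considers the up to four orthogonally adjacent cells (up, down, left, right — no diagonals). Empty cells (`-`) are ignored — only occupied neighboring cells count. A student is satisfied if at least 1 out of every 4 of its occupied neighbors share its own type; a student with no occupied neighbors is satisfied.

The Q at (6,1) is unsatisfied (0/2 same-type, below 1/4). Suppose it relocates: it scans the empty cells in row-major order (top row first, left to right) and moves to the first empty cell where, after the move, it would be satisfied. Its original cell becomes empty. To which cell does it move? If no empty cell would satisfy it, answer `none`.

(1,3)

Vacating (6,1). Empty cells in order:
  (1,3): 1/3 same-type → satisfied — stop here.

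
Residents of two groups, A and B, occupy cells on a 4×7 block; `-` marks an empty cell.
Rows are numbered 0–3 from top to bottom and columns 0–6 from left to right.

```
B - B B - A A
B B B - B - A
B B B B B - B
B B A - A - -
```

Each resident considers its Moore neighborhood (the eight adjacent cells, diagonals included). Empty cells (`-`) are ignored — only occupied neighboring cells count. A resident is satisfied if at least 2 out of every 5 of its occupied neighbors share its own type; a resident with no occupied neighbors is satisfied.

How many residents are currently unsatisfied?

Row 0: (0,0)B 2/2 satisfied · (0,2)B 3/3 satisfied · (0,3)B 3/3 satisfied · (0,5)A 2/3 satisfied · (0,6)A 2/2 satisfied
Row 1: (1,0)B 4/4 satisfied · (1,1)B 7/7 satisfied · (1,2)B 6/6 satisfied · (1,4)B 3/4 satisfied · (1,6)A 2/3 satisfied
Row 2: (2,0)B 5/5 satisfied · (2,1)B 7/8 satisfied · (2,2)B 5/6 satisfied · (2,3)B 4/6 satisfied · (2,4)B 2/3 satisfied · (2,6)B 0/1 not
Row 3: (3,0)B 3/3 satisfied · (3,1)B 4/5 satisfied · (3,2)A 0/4 not · (3,4)A 0/2 not
Unsatisfied: (2,6), (3,2), (3,4) — 3 in total.

3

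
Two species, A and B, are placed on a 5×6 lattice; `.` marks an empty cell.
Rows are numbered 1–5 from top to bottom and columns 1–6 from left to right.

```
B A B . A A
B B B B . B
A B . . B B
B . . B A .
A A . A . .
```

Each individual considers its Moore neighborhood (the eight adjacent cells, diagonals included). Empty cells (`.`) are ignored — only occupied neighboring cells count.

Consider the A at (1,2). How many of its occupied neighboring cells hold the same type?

Occupied neighbors of (1,2): (1,1)=B, (1,3)=B, (2,1)=B, (2,2)=B, (2,3)=B.
Same type (A): 0 of 5.

0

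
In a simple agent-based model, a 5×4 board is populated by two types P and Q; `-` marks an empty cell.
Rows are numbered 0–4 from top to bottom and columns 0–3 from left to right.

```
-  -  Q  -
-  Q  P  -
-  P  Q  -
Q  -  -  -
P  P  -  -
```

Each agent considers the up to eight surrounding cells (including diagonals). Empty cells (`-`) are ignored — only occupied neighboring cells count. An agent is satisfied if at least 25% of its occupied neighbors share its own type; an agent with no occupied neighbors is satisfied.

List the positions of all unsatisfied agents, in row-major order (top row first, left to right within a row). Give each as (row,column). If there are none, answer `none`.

Row 0: (0,2)Q 1/2 ✓
Row 1: (1,1)Q 2/4 ✓ · (1,2)P 1/4 ✓
Row 2: (2,1)P 1/4 ✓ · (2,2)Q 1/3 ✓
Row 3: (3,0)Q 0/3 ✗
Row 4: (4,0)P 1/2 ✓ · (4,1)P 1/2 ✓

(3,0)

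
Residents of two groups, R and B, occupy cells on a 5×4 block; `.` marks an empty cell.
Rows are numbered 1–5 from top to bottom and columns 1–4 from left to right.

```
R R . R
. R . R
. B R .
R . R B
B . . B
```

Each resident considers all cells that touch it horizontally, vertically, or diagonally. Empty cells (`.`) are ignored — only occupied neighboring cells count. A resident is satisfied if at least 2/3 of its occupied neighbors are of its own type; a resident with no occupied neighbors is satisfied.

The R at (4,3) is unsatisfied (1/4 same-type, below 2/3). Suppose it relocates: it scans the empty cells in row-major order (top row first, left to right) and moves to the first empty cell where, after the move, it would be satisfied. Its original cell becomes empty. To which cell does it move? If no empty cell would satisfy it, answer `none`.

Vacating (4,3). Empty cells in order:
  (1,3): 4/4 same-type → satisfied — stop here.

(1,3)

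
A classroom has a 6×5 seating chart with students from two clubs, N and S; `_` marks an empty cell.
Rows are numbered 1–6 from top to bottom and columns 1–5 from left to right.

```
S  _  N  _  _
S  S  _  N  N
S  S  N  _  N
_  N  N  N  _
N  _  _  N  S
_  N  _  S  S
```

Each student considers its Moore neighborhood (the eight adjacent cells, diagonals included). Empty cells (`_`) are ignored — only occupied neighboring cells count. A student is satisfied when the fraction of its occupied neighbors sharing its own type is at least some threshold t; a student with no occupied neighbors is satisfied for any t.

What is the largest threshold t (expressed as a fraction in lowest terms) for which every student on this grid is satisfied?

Row 1: (1,1)S 2/2 · (1,3)N 1/2
Row 2: (2,1)S 4/4 · (2,2)S 4/6 · (2,4)N 4/4 · (2,5)N 2/2
Row 3: (3,1)S 3/4 · (3,2)S 3/6 · (3,3)N 4/6 · (3,5)N 3/3
Row 4: (4,2)N 3/5 · (4,3)N 4/5 · (4,4)N 4/5
Row 5: (5,1)N 2/2 · (5,4)N 2/5 · (5,5)S 2/4
Row 6: (6,2)N 1/1 · (6,4)S 2/3 · (6,5)S 2/3
The smallest same-type fraction is 2/5 at (5,4), which reduces to 2/5. Any threshold above that leaves this student unsatisfied.

2/5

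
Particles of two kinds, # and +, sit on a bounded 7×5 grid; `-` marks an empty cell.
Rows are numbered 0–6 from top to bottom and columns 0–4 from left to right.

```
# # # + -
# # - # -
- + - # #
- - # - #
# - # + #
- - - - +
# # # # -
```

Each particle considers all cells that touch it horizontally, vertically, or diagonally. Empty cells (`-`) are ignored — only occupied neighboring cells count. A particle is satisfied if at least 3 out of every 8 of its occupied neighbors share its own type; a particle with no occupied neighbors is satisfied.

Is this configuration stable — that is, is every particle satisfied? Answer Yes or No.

No

Row 0: (0,0)# 3/3 ✓ · (0,1)# 4/4 ✓ · (0,2)# 3/4 ✓ · (0,3)+ 0/2 ✗
Row 1: (1,0)# 3/4 ✓ · (1,1)# 4/5 ✓ · (1,3)# 3/4 ✓
Row 2: (2,1)+ 0/3 ✗ · (2,3)# 4/4 ✓ · (2,4)# 3/3 ✓
Row 3: (3,2)# 2/4 ✓ · (3,4)# 3/4 ✓
Row 4: (4,0)# 0/0 ✓ · (4,2)# 1/2 ✓ · (4,3)+ 1/5 ✗ · (4,4)# 1/3 ✗
Row 5: (5,4)+ 1/3 ✗
Row 6: (6,0)# 1/1 ✓ · (6,1)# 2/2 ✓ · (6,2)# 2/2 ✓ · (6,3)# 1/2 ✓
For instance (0,3) has only 0/2 same-type neighbors, below 3/8.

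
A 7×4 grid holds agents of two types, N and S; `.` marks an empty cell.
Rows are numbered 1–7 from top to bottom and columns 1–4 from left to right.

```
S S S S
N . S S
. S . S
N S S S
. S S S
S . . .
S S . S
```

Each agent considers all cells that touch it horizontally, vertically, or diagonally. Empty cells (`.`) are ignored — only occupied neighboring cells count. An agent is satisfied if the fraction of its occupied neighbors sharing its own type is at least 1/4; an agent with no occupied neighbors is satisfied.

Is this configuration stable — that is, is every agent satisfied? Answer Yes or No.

(1,1)S 1/2 ✓
(1,2)S 3/4 ✓
(1,3)S 4/4 ✓
(1,4)S 3/3 ✓
(2,1)N 0/3 ✗
(2,3)S 6/6 ✓
(2,4)S 4/4 ✓
(3,2)S 3/5 ✓
(3,4)S 4/4 ✓
(4,1)N 0/3 ✗
(4,2)S 4/5 ✓
(4,3)S 7/7 ✓
(4,4)S 4/4 ✓
(5,2)S 4/5 ✓
(5,3)S 5/5 ✓
(5,4)S 3/3 ✓
(6,1)S 3/3 ✓
(7,1)S 2/2 ✓
(7,2)S 2/2 ✓
(7,4)S 0/0 ✓
For instance (2,1) has only 0/3 same-type neighbors, below 1/4.

No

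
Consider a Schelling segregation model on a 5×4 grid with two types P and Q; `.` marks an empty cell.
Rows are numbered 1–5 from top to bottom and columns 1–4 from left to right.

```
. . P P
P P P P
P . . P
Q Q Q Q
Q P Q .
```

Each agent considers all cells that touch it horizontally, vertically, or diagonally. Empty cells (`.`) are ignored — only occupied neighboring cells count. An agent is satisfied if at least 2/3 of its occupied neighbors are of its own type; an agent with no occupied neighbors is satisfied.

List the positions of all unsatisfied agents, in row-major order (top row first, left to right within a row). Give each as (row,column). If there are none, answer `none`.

(1,3)P 4/4 ✓
(1,4)P 3/3 ✓
(2,1)P 2/2 ✓
(2,2)P 4/4 ✓
(2,3)P 5/5 ✓
(2,4)P 4/4 ✓
(3,1)P 2/4 ✗
(3,4)P 2/4 ✗
(4,1)Q 2/4 ✗
(4,2)Q 4/6 ✓
(4,3)Q 3/5 ✗
(4,4)Q 2/3 ✓
(5,1)Q 2/3 ✓
(5,2)P 0/5 ✗
(5,3)Q 3/4 ✓

(3,1), (3,4), (4,1), (4,3), (5,2)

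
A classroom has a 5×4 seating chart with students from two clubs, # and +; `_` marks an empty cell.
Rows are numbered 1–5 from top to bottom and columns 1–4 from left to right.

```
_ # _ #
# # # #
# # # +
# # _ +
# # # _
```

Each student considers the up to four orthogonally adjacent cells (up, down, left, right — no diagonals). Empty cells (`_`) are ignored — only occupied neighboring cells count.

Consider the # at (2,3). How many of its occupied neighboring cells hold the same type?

3

Occupied neighbors of (2,3): (3,3)=#, (2,2)=#, (2,4)=#.
Same type (#): 3 of 3.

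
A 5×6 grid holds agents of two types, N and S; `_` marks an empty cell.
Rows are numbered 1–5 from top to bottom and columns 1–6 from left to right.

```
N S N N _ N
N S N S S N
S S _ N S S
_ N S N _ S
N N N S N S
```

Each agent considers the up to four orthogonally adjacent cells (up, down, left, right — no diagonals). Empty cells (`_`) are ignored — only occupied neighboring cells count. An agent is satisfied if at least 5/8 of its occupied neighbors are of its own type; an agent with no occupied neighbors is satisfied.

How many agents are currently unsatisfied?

(1,1)N 1/2 not
(1,2)S 1/3 not
(1,3)N 2/3 satisfied
(1,4)N 1/2 not
(1,6)N 1/1 satisfied
(2,1)N 1/3 not
(2,2)S 2/4 not
(2,3)N 1/3 not
(2,4)S 1/4 not
(2,5)S 2/3 satisfied
(2,6)N 1/3 not
(3,1)S 1/2 not
(3,2)S 2/3 satisfied
(3,4)N 1/3 not
(3,5)S 2/3 satisfied
(3,6)S 2/3 satisfied
(4,2)N 1/3 not
(4,3)S 0/3 not
(4,4)N 1/3 not
(4,6)S 2/2 satisfied
(5,1)N 1/1 satisfied
(5,2)N 3/3 satisfied
(5,3)N 1/3 not
(5,4)S 0/3 not
(5,5)N 0/2 not
(5,6)S 1/2 not
Unsatisfied: (1,1), (1,2), (1,4), (2,1), (2,2), (2,3), (2,4), (2,6), (3,1), (3,4), (4,2), (4,3), (4,4), (5,3), (5,4), (5,5), (5,6) — 17 in total.

17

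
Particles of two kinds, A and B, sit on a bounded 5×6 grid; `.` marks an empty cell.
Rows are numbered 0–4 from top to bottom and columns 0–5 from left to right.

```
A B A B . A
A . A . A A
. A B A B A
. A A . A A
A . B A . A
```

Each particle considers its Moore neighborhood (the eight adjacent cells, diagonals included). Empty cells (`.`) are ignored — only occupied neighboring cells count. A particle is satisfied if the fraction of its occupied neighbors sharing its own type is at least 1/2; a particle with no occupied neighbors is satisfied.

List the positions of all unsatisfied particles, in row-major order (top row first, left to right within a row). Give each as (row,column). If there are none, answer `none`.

(0,1), (0,2), (0,3), (2,2), (2,4), (4,2)

Row 0: (0,0)A 1/2 ok · (0,1)B 0/4 unhappy · (0,2)A 1/3 unhappy · (0,3)B 0/3 unhappy · (0,5)A 2/2 ok
Row 1: (1,0)A 2/3 ok · (1,2)A 3/6 ok · (1,4)A 4/6 ok · (1,5)A 3/4 ok
Row 2: (2,1)A 4/5 ok · (2,2)B 0/5 unhappy · (2,3)A 4/6 ok · (2,4)B 0/6 unhappy · (2,5)A 4/5 ok
Row 3: (3,1)A 3/5 ok · (3,2)A 4/6 ok · (3,4)A 5/6 ok · (3,5)A 3/4 ok
Row 4: (4,0)A 1/1 ok · (4,2)B 0/3 unhappy · (4,3)A 2/3 ok · (4,5)A 2/2 ok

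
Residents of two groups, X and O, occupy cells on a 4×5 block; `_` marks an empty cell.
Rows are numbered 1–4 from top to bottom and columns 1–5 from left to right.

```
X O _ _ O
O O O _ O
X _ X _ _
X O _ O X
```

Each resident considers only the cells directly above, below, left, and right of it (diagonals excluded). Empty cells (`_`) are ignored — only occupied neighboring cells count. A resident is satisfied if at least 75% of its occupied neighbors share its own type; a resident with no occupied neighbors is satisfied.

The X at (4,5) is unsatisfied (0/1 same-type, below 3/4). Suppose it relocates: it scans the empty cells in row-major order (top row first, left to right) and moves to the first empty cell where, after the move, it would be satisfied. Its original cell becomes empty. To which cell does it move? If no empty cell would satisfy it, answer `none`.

Vacating (4,5). Empty cells in order:
  (1,3): 0/2 same-type → still unsatisfied.
  (1,4): 0/1 same-type → still unsatisfied.
  (2,4): 0/2 same-type → still unsatisfied.
  (3,2): 2/4 same-type → still unsatisfied.
  (3,4): 1/2 same-type → still unsatisfied.
  (3,5): 0/1 same-type → still unsatisfied.
  (4,3): 1/3 same-type → still unsatisfied.

none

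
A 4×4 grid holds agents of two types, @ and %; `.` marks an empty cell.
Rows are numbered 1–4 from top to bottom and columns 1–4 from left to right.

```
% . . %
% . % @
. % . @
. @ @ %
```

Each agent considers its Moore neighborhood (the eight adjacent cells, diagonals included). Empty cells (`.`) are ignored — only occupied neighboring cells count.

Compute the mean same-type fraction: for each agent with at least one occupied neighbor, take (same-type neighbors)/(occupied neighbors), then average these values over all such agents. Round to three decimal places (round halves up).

(1,1)% 1/1
(1,4)% 1/2
(2,1)% 2/2
(2,3)% 2/4
(2,4)@ 1/3
(3,2)% 2/4
(3,4)@ 2/4
(4,2)@ 1/2
(4,3)@ 2/4
(4,4)% 0/2
Sum over 10 agents: 1/1 + 1/2 + 2/2 + 2/4 + 1/3 + 2/4 + 2/4 + 1/2 + 2/4 + 0/2 = 16/3; mean = 16/3 ÷ 10 = 8/15 = 0.533333… → 0.533.

0.533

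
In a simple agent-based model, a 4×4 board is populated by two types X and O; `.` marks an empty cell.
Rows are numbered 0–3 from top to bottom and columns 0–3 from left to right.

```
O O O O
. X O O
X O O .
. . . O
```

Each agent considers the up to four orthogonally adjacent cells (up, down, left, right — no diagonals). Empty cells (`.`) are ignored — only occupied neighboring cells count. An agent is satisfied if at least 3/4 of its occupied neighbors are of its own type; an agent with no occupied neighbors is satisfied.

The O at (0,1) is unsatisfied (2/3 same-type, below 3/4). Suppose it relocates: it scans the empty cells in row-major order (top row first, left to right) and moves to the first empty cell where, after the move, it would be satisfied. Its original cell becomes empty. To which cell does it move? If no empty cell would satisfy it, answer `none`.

Vacating (0,1). Empty cells in order:
  (1,0): 1/3 same-type → still unsatisfied.
  (2,3): 3/3 same-type → satisfied — stop here.

(2,3)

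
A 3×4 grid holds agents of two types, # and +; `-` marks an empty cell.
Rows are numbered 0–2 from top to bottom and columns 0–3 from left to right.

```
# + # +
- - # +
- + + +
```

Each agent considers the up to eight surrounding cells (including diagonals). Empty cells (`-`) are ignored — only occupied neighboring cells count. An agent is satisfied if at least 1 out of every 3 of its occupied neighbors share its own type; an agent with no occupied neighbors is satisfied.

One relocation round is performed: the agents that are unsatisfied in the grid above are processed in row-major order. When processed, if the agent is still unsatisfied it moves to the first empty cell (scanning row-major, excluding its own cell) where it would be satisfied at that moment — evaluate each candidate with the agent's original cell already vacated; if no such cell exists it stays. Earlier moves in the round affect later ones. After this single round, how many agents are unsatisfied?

0

Initially unsatisfied (in order): (0,0), (0,1), (0,2), (1,2).
  (0,0) → (1,1).
  (0,1) → (1,0).
  (0,2): now satisfied by earlier moves; stays.
  (1,2) → (0,0).
Resulting grid:
# - # +
+ # - +
- + + +
All satisfied now.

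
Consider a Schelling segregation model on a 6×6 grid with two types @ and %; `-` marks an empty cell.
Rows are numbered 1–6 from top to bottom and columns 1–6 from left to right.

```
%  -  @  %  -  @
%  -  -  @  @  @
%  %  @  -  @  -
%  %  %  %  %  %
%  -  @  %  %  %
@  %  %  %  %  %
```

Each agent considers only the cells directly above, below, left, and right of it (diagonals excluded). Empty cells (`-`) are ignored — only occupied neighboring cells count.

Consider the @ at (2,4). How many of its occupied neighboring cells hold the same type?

Occupied neighbors of (2,4): (1,4)=%, (2,5)=@.
Same type (@): 1 of 2.

1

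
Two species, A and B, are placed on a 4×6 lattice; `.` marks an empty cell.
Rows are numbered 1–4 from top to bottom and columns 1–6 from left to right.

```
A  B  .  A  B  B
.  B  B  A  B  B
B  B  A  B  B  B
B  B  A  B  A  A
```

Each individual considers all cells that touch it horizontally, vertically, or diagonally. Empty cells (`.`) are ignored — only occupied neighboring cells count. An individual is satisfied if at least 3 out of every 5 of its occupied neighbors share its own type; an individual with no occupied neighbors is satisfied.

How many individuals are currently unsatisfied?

(1,1)A 0/2 ✗
(1,2)B 2/3 ✓
(1,4)A 1/4 ✗
(1,5)B 3/5 ✓
(1,6)B 3/3 ✓
(2,2)B 4/6 ✓
(2,3)B 4/7 ✗
(2,4)A 2/7 ✗
(2,5)B 6/8 ✓
(2,6)B 5/5 ✓
(3,1)B 4/4 ✓
(3,2)B 5/7 ✓
(3,3)A 2/8 ✗
(3,4)B 4/8 ✗
(3,5)B 5/8 ✓
(3,6)B 3/5 ✓
(4,1)B 3/3 ✓
(4,2)B 3/5 ✓
(4,3)A 1/5 ✗
(4,4)B 2/5 ✗
(4,5)A 1/5 ✗
(4,6)A 1/3 ✗
Unsatisfied: (1,1), (1,4), (2,3), (2,4), (3,3), (3,4), (4,3), (4,4), (4,5), (4,6) — 10 in total.

10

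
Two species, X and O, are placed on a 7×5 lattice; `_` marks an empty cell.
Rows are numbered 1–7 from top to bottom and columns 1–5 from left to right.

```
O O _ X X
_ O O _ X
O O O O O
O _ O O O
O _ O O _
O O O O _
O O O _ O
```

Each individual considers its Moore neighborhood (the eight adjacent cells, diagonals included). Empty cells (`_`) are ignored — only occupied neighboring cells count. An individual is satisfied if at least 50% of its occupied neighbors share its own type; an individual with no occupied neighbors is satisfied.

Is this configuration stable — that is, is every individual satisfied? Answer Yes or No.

Yes

Row 1: (1,1)O 2/2 satisfied · (1,2)O 3/3 satisfied · (1,4)X 2/3 satisfied · (1,5)X 2/2 satisfied
Row 2: (2,2)O 6/6 satisfied · (2,3)O 5/6 satisfied · (2,5)X 2/4 satisfied
Row 3: (3,1)O 3/3 satisfied · (3,2)O 6/6 satisfied · (3,3)O 6/6 satisfied · (3,4)O 6/7 satisfied · (3,5)O 3/4 satisfied
Row 4: (4,1)O 3/3 satisfied · (4,3)O 6/6 satisfied · (4,4)O 7/7 satisfied · (4,5)O 4/4 satisfied
Row 5: (5,1)O 3/3 satisfied · (5,3)O 6/6 satisfied · (5,4)O 6/6 satisfied
Row 6: (6,1)O 4/4 satisfied · (6,2)O 7/7 satisfied · (6,3)O 6/6 satisfied · (6,4)O 5/5 satisfied
Row 7: (7,1)O 3/3 satisfied · (7,2)O 5/5 satisfied · (7,3)O 4/4 satisfied · (7,5)O 1/1 satisfied
All meet the threshold, so the configuration is stable.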